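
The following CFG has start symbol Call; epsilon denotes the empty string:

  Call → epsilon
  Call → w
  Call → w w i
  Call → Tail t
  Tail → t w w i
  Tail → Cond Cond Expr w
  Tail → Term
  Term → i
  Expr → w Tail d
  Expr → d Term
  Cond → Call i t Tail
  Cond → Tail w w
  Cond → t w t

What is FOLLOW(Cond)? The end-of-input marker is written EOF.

{ d, i, t, w }

In Tail → Cond Cond Expr w: add FIRST(Cond Expr w) = { i, t, w }.
In Tail → Cond Cond Expr w: add FIRST(Expr w) = { d, w }.
Union: FOLLOW(Cond) = { d, i, t, w }.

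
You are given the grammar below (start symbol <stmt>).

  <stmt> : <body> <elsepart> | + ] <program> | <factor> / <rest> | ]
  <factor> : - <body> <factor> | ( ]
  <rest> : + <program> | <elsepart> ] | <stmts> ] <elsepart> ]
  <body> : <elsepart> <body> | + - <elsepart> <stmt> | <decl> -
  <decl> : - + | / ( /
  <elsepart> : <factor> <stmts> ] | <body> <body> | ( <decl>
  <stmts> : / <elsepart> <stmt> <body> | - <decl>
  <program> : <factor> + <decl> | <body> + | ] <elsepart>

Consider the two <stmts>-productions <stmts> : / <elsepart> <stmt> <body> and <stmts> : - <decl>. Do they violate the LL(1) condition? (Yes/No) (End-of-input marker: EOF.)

No

FIRST(/ <elsepart> <stmt> <body>) = { / } and FIRST(- <decl>) = { - }.
The FIRST sets are disjoint and neither alternative is nullable — no conflict.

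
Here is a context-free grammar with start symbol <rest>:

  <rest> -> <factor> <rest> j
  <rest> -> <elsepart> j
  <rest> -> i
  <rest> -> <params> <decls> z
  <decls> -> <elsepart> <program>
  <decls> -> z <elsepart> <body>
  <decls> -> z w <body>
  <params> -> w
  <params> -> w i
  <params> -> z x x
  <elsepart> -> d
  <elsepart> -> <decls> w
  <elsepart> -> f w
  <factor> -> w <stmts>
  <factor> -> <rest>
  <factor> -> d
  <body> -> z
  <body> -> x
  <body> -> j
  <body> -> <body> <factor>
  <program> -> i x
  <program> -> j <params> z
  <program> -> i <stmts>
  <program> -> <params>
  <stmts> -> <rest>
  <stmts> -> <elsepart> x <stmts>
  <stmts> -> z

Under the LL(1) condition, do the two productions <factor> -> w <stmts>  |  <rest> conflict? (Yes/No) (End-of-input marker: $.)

FIRST(w <stmts>) = { w } and FIRST(<rest>) = { d, f, i, w, z }.
Both contain w, so the two alternatives are not disjoint — LL(1) conflict.

Yes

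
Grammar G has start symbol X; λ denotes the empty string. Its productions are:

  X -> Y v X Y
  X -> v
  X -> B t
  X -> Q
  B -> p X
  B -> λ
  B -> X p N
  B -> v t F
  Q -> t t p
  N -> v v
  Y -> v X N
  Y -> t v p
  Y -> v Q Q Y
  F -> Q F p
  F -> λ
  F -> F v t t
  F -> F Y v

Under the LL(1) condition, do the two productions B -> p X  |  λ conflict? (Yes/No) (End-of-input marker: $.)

No

FIRST(p X) = { p } and FIRST(λ) = { λ }.
The second is nullable but FOLLOW(B) = { t } is disjoint from FIRST of the first.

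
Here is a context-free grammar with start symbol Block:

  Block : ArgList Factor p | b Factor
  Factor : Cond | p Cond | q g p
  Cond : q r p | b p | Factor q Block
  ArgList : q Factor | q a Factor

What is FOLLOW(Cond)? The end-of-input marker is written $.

{ $, b, p, q }

In Factor : Cond: Cond is at the end, add FOLLOW(Factor) = { $, b, p, q }.
In Factor : p Cond: Cond is at the end, add FOLLOW(Factor) = { $, b, p, q }.
Union: FOLLOW(Cond) = { $, b, p, q }.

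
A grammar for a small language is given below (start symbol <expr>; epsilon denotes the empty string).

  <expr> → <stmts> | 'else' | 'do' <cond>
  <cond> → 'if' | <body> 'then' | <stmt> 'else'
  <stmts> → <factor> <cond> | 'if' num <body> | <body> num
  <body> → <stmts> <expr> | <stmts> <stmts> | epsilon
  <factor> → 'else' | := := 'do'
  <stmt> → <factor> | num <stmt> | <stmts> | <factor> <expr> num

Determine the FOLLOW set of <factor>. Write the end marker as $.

{ 'do', 'else', 'if', 'then', :=, num }

In <stmts> → <factor> <cond>: add FIRST(<cond>) = { 'else', 'if', 'then', :=, num }.
In <stmt> → <factor>: <factor> is at the end, add FOLLOW(<stmt>) = { 'else' }.
In <stmt> → <factor> <expr> num: add FIRST(<expr> num) = { 'do', 'else', 'if', :=, num }.
Union: FOLLOW(<factor>) = { 'do', 'else', 'if', 'then', :=, num }.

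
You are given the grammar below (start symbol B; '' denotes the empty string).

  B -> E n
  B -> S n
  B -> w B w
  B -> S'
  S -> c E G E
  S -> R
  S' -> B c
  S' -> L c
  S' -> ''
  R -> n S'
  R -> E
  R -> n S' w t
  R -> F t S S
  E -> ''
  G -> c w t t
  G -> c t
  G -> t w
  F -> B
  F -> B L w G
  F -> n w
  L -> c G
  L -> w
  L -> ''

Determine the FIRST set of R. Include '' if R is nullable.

R -> n S' contributes {n}.
From R -> E: add FIRST(E) = { '' } (including '' since E is nullable).
R -> n S' w t contributes {n}.
From R -> F t S S: F nullable, take FIRST(F) ∪ {t} = { c, n, t, w }.
Union: FIRST(R) = { c, n, t, w, '' }.

{ c, n, t, w, '' }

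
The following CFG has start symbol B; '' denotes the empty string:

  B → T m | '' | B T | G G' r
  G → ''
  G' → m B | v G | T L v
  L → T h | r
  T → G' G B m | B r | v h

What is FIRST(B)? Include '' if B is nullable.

From B → T m: add FIRST(T) = { m, r, v }.
B → '' contributes ''.
From B → B T: B nullable, take FIRST(B) ∪ FIRST(T) = { m, r, v }.
From B → G G' r: G nullable, take FIRST(G) ∪ FIRST(G') = { m, r, v }.
Union: FIRST(B) = { m, r, v, '' }.

{ m, r, v, '' }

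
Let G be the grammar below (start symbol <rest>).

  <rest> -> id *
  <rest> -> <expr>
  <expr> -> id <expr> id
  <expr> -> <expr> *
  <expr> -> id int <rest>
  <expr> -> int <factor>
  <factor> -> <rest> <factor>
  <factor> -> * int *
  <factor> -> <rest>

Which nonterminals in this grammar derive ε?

No nonterminal has an empty production or an RHS whose symbols are all nullable.

{ } (none)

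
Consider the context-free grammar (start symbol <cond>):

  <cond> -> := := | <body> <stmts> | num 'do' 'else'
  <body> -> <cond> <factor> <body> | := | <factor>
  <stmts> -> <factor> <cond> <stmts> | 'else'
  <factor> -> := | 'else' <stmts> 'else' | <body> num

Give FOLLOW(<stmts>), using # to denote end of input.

In <cond> -> <body> <stmts>: <stmts> is at the end, add FOLLOW(<cond>) = { #, 'else', :=, num }.
In <stmts> -> <factor> <cond> <stmts>: <stmts> is at the end, add FOLLOW(<stmts>) = { #, 'else', :=, num }.
In <factor> -> 'else' <stmts> 'else': add FIRST('else') = { 'else' }.
Union: FOLLOW(<stmts>) = { #, 'else', :=, num }.

{ #, 'else', :=, num }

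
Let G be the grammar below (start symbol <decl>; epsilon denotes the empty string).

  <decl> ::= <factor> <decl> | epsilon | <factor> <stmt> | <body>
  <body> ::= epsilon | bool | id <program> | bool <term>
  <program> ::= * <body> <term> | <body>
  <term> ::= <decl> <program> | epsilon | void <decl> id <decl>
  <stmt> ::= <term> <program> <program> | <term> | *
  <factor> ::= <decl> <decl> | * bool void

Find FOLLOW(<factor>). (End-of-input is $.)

In <decl> ::= <factor> <decl>: add FIRST(<decl>)\{epsilon} = { *, bool, id, void }.
  Since <decl> is nullable, also add FOLLOW(<decl>) = { $, *, bool, id, void }.
In <decl> ::= <factor> <stmt>: add FIRST(<stmt>)\{epsilon} = { *, bool, id, void }.
  Since <stmt> is nullable, also add FOLLOW(<decl>) = { $, *, bool, id, void }.
Union: FOLLOW(<factor>) = { $, *, bool, id, void }.

{ $, *, bool, id, void }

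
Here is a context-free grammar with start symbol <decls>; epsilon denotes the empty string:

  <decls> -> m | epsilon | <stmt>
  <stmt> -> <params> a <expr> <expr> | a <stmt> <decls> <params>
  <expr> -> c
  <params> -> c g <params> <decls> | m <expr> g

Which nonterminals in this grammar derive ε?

{ <decls> }

Directly nullable (have an epsilon-production): <decls>.
No other nonterminal has a production whose RHS symbols are all nullable.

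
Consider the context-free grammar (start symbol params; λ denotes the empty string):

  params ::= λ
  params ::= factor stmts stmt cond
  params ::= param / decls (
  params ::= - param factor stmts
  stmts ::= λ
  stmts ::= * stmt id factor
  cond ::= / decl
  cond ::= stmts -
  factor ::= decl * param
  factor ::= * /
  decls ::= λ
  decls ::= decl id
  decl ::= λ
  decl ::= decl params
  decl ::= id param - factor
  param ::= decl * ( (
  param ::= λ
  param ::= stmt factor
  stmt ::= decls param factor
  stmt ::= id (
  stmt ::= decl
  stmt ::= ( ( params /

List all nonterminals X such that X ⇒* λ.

{ decl, decls, param, params, stmt, stmts }

Directly nullable (have an λ-production): params, stmts, decls, decl, param.
stmt ::= decl with every symbol nullable, so stmt is nullable.
No other nonterminal has a production whose RHS symbols are all nullable.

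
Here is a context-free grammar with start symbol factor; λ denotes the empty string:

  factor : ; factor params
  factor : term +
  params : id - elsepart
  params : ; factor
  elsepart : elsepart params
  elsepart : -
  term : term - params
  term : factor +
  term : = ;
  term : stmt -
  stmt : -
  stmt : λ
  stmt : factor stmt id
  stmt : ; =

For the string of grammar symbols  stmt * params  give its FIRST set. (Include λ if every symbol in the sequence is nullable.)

{ *, -, ;, = }

Add FIRST(stmt)\{λ} = { -, ;, = }; stmt is nullable, continue.
* is a terminal; add {*} and stop.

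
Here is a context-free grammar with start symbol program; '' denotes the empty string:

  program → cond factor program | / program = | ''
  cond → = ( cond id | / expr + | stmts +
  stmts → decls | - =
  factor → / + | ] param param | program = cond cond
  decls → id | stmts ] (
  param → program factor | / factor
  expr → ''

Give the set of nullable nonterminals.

Directly nullable (have an ''-production): program, expr.
No other nonterminal has a production whose RHS symbols are all nullable.

{ expr, program }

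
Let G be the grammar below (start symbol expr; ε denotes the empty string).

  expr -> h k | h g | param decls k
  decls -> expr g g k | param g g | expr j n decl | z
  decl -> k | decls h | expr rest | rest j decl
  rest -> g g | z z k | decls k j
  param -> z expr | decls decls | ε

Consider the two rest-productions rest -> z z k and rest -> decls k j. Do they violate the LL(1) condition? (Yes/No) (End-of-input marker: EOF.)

FIRST(z z k) = { z } and FIRST(decls k j) = { g, h, z }.
Both contain z, so the two alternatives are not disjoint — LL(1) conflict.

Yes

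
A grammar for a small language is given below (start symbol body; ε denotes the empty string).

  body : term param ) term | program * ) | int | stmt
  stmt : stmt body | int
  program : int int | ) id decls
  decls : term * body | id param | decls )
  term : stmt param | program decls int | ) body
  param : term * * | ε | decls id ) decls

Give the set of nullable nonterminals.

{ param }

Directly nullable (have an ε-production): param.
No other nonterminal has a production whose RHS symbols are all nullable.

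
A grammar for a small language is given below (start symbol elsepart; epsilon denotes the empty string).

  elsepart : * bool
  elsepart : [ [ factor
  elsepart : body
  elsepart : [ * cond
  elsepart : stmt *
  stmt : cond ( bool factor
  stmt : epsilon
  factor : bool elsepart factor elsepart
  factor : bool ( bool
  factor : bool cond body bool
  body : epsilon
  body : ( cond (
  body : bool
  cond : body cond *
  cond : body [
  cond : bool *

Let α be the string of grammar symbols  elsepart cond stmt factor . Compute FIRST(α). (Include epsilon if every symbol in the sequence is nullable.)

{ (, *, [, bool }

Add FIRST(elsepart)\{epsilon} = { (, *, [, bool }; elsepart is nullable, continue.
Add FIRST(cond) = { (, [, bool }; cond is not nullable, stop.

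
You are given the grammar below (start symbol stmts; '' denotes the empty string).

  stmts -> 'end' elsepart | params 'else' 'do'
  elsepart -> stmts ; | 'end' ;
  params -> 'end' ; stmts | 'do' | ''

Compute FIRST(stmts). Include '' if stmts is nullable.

{ 'do', 'else', 'end' }

stmts -> 'end' elsepart contributes {'end'}.
From stmts -> params 'else' 'do': params nullable, take FIRST(params) ∪ {'else'} = { 'do', 'else', 'end' }.
Union: FIRST(stmts) = { 'do', 'else', 'end' }.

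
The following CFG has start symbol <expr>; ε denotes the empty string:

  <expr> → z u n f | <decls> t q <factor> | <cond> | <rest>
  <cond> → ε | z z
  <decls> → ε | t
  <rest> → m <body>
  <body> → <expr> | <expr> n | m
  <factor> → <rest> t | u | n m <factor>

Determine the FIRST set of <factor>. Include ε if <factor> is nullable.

{ m, n, u }

From <factor> → <rest> t: add FIRST(<rest>) = { m }.
<factor> → u contributes {u}.
<factor> → n m <factor> contributes {n}.
Union: FIRST(<factor>) = { m, n, u }.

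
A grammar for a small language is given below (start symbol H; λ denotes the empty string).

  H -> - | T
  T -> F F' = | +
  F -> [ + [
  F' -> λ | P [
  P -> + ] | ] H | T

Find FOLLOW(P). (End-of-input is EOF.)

{ [ }

In F' -> P [: add FIRST([) = { [ }.
Union: FOLLOW(P) = { [ }.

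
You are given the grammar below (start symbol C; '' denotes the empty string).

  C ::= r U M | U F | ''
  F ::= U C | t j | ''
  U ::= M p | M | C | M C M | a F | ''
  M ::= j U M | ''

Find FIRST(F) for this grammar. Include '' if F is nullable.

From F ::= U C: U, C nullable, take FIRST(U) ∪ FIRST(C) = { a, j, p, r, t }; also '' since the whole RHS is nullable.
F ::= t j contributes {t}.
F ::= '' contributes ''.
Union: FIRST(F) = { a, j, p, r, t, '' }.

{ a, j, p, r, t, '' }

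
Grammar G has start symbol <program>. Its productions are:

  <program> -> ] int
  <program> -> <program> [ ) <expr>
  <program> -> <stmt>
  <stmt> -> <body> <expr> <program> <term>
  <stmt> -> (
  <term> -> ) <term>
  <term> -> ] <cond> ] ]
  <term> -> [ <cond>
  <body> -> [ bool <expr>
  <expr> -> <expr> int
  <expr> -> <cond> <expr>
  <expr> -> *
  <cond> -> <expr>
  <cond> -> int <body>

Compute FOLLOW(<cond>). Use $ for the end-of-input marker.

In <term> -> ] <cond> ] ]: add FIRST(] ]) = { ] }.
In <term> -> [ <cond>: <cond> is at the end, add FOLLOW(<term>) = { $, ), [, ] }.
In <expr> -> <cond> <expr>: add FIRST(<expr>) = { *, int }.
Union: FOLLOW(<cond>) = { $, ), *, [, ], int }.

{ $, ), *, [, ], int }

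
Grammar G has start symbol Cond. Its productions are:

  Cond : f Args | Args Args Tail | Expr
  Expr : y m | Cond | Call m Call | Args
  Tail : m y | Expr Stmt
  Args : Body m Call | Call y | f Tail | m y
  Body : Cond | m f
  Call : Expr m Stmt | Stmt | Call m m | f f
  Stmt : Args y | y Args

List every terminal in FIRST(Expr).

{ f, m, y }

Expr : y m contributes {y}.
From Expr : Cond: add FIRST(Cond) = { f, m, y }.
From Expr : Call m Call: add FIRST(Call) = { f, m, y }.
From Expr : Args: add FIRST(Args) = { f, m, y }.
Union: FIRST(Expr) = { f, m, y }.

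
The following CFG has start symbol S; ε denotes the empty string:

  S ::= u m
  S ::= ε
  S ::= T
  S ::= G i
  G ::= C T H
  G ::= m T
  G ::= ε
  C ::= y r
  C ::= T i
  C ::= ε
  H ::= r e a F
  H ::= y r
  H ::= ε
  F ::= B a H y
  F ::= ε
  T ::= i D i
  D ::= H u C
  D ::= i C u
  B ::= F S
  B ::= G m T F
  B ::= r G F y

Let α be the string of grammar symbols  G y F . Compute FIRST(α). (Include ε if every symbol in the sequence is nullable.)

{ i, m, y }

Add FIRST(G)\{ε} = { i, m, y }; G is nullable, continue.
y is a terminal; add {y} and stop.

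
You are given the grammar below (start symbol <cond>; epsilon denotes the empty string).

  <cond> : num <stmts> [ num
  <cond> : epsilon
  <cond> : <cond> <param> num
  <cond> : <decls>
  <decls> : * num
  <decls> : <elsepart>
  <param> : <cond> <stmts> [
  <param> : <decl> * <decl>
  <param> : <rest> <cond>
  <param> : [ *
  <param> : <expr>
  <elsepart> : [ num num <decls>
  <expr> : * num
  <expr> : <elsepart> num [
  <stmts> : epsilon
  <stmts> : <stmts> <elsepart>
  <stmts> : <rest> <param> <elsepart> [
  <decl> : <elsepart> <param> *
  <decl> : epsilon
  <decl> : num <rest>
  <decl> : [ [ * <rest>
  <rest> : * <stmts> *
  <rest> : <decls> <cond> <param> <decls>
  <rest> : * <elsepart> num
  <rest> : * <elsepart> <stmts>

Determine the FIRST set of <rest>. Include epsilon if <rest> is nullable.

{ *, [ }

<rest> : * <stmts> * contributes {*}.
From <rest> : <decls> <cond> <param> <decls>: add FIRST(<decls>) = { *, [ }.
<rest> : * <elsepart> num contributes {*}.
<rest> : * <elsepart> <stmts> contributes {*}.
Union: FIRST(<rest>) = { *, [ }.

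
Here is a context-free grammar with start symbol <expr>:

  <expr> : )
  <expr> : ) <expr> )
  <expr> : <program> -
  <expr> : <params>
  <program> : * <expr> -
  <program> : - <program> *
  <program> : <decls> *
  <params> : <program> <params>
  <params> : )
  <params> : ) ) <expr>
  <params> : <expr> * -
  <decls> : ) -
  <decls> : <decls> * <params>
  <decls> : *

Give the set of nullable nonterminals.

{ } (none)

No nonterminal has an empty production or an RHS whose symbols are all nullable.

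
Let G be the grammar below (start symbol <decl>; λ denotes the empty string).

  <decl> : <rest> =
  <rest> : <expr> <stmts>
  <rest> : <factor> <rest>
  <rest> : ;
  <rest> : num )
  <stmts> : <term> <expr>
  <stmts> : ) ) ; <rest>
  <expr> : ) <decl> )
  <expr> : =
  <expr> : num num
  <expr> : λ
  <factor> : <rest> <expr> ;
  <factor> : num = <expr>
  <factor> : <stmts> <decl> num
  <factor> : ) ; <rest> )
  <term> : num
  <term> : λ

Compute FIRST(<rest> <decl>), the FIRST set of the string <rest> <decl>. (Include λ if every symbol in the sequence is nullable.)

Add FIRST(<rest>)\{λ} = { ), ;, =, num }; <rest> is nullable, continue.
Add FIRST(<decl>) = { ), ;, =, num }; <decl> is not nullable, stop.

{ ), ;, =, num }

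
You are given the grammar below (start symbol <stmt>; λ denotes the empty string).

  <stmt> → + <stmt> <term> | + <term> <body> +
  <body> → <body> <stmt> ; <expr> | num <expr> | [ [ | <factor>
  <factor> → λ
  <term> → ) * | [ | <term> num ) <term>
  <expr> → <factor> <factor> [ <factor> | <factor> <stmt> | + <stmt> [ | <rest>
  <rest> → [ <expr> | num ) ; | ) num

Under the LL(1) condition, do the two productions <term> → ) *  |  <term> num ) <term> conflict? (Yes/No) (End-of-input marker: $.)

FIRST() *) = { ) } and FIRST(<term> num ) <term>) = { ), [ }.
Both contain ), so the two alternatives are not disjoint — LL(1) conflict.

Yes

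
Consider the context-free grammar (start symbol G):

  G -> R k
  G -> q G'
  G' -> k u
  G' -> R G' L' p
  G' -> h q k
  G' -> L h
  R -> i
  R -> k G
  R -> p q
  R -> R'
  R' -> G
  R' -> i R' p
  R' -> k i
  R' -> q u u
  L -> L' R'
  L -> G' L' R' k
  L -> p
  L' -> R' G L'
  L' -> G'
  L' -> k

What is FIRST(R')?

{ i, k, p, q }

From R' -> G: add FIRST(G) = { i, k, p, q }.
R' -> i R' p contributes {i}.
R' -> k i contributes {k}.
R' -> q u u contributes {q}.
Union: FIRST(R') = { i, k, p, q }.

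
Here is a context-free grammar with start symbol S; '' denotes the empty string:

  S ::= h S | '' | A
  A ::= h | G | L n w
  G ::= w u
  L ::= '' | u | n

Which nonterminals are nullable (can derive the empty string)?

Directly nullable (have an ''-production): S, L.
No other nonterminal has a production whose RHS symbols are all nullable.

{ L, S }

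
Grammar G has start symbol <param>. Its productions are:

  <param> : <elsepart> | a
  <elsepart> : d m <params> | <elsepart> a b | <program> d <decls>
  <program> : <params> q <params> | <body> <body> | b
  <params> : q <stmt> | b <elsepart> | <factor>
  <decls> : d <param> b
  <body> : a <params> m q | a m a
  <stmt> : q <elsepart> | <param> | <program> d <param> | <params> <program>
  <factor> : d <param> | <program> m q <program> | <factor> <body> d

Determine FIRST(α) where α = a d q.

a is a terminal; add {a} and stop.

{ a }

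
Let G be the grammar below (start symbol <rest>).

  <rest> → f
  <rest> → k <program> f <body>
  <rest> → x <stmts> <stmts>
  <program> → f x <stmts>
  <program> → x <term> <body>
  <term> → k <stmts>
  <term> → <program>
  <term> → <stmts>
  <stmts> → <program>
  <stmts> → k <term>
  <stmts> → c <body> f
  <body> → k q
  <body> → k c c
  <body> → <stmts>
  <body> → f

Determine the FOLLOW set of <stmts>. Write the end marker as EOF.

In <rest> → x <stmts> <stmts>: add FIRST(<stmts>) = { c, f, k, x }.
In <rest> → x <stmts> <stmts>: <stmts> is at the end, add FOLLOW(<rest>) = { EOF }.
In <program> → f x <stmts>: <stmts> is at the end, add FOLLOW(<program>) = { EOF, c, f, k, x }.
In <term> → k <stmts>: <stmts> is at the end, add FOLLOW(<term>) = { EOF, c, f, k, x }.
In <term> → <stmts>: <stmts> is at the end, add FOLLOW(<term>) = { EOF, c, f, k, x }.
In <body> → <stmts>: <stmts> is at the end, add FOLLOW(<body>) = { EOF, c, f, k, x }.
Union: FOLLOW(<stmts>) = { EOF, c, f, k, x }.

{ EOF, c, f, k, x }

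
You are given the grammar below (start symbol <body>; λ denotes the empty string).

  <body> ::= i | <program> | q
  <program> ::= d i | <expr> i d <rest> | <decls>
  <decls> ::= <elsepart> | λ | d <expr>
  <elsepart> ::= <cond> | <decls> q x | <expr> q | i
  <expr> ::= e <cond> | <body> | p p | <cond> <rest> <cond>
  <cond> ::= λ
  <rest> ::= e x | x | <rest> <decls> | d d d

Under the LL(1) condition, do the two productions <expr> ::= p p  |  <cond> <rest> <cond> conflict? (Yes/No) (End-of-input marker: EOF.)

FIRST(p p) = { p } and FIRST(<cond> <rest> <cond>) = { d, e, x }.
The FIRST sets are disjoint and neither alternative is nullable — no conflict.

No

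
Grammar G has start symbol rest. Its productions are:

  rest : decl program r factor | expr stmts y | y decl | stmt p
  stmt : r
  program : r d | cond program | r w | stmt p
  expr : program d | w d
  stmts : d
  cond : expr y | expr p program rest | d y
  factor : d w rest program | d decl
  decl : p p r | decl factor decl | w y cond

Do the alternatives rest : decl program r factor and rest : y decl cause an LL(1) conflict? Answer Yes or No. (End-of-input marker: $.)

No

FIRST(decl program r factor) = { p, w } and FIRST(y decl) = { y }.
The FIRST sets are disjoint and neither alternative is nullable — no conflict.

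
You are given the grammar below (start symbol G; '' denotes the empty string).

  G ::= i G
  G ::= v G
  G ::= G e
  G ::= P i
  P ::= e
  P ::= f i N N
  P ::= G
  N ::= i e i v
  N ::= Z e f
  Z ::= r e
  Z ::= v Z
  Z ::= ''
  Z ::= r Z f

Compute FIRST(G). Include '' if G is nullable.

G ::= i G contributes {i}.
G ::= v G contributes {v}.
From G ::= G e: add FIRST(G) = { e, f, i, v }.
From G ::= P i: add FIRST(P) = { e, f, i, v }.
Union: FIRST(G) = { e, f, i, v }.

{ e, f, i, v }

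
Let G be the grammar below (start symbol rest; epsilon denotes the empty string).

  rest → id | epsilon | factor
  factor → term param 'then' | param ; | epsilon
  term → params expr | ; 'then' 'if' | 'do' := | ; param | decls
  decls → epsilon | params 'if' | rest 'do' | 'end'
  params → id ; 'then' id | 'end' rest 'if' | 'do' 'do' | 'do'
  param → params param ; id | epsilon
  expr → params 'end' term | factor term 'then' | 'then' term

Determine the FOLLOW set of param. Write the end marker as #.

In factor → term param 'then': add FIRST('then') = { 'then' }.
In factor → param ;: add FIRST(;) = { ; }.
In term → ; param: param is at the end, add FOLLOW(term) = { 'do', 'end', 'then', id }.
In param → params param ; id: add FIRST(; id) = { ; }.
Union: FOLLOW(param) = { 'do', 'end', 'then', ;, id }.

{ 'do', 'end', 'then', ;, id }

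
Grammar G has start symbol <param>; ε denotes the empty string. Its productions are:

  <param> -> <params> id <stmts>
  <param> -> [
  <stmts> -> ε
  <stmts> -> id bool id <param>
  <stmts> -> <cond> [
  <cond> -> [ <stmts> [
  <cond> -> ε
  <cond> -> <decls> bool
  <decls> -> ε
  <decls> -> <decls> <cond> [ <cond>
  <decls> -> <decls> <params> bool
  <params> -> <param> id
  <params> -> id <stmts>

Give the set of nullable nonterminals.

{ <cond>, <decls>, <stmts> }

Directly nullable (have an ε-production): <stmts>, <cond>, <decls>.
No other nonterminal has a production whose RHS symbols are all nullable.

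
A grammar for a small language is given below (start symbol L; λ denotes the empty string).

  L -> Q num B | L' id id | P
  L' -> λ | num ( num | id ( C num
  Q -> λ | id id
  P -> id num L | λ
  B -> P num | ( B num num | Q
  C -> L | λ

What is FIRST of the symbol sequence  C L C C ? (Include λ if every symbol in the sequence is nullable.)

Add FIRST(C)\{λ} = { id, num }; C is nullable, continue.
Add FIRST(L)\{λ} = { id, num }; L is nullable, continue.
Add FIRST(C)\{λ} = { id, num }; C is nullable, continue.
Add FIRST(C)\{λ} = { id, num }; C is nullable, continue.
Every symbol is nullable, so include λ.

{ id, num, λ }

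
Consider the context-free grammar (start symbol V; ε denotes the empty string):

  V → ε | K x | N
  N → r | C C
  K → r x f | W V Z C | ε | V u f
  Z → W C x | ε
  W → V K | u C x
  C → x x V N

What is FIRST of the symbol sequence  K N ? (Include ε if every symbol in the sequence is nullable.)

Add FIRST(K)\{ε} = { r, u, x }; K is nullable, continue.
Add FIRST(N) = { r, x }; N is not nullable, stop.

{ r, u, x }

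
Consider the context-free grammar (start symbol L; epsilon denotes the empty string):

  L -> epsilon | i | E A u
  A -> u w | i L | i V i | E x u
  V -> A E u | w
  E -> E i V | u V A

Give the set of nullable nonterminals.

{ L }

Directly nullable (have an epsilon-production): L.
No other nonterminal has a production whose RHS symbols are all nullable.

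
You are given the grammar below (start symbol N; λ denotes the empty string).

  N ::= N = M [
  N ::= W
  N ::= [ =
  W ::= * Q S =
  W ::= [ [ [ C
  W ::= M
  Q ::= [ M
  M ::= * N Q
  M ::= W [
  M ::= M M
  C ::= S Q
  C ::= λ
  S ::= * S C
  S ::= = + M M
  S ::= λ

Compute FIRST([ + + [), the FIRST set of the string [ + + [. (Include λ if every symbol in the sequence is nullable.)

[ is a terminal; add {[} and stop.

{ [ }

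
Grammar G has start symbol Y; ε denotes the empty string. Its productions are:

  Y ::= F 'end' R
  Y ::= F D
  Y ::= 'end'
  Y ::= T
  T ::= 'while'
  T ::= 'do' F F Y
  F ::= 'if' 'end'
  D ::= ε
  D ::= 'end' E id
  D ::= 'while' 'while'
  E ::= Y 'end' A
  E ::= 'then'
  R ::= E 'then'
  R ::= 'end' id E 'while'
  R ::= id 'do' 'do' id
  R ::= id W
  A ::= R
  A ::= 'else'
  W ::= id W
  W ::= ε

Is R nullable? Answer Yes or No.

No

Nullable nonterminals: D, W.
No production of R has an RHS whose symbols are all nullable, so R is not nullable.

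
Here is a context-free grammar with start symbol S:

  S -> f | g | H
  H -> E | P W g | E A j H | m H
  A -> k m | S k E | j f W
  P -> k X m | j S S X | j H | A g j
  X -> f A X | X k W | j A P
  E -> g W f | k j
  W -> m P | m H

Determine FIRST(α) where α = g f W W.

{ g }

g is a terminal; add {g} and stop.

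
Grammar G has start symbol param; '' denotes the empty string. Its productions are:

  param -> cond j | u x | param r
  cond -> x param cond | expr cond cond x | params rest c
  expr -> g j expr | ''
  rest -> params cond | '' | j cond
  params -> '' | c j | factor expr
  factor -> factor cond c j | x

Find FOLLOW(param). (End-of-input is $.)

{ $, c, g, j, r, x }

param is the start symbol, so $ ∈ FOLLOW(param).
In param -> param r: add FIRST(r) = { r }.
In cond -> x param cond: add FIRST(cond) = { c, g, j, x }.
Union: FOLLOW(param) = { $, c, g, j, r, x }.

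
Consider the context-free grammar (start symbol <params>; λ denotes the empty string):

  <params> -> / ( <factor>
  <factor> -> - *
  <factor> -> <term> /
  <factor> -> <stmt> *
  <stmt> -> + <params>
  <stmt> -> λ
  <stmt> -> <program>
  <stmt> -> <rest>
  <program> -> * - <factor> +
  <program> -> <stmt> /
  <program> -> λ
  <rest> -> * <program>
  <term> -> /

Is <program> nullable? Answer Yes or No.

Yes

<program> has an λ-production, so <program> ⇒ λ.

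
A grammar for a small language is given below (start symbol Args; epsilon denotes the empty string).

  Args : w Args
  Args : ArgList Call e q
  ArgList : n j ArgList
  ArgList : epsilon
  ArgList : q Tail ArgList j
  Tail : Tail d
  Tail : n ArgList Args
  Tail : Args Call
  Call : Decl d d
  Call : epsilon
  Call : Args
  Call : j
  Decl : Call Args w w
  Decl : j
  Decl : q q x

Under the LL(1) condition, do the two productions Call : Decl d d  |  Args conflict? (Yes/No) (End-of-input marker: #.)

FIRST(Decl d d) = { e, j, n, q, w } and FIRST(Args) = { e, j, n, q, w }.
Both contain e, so the two alternatives are not disjoint — LL(1) conflict.

Yes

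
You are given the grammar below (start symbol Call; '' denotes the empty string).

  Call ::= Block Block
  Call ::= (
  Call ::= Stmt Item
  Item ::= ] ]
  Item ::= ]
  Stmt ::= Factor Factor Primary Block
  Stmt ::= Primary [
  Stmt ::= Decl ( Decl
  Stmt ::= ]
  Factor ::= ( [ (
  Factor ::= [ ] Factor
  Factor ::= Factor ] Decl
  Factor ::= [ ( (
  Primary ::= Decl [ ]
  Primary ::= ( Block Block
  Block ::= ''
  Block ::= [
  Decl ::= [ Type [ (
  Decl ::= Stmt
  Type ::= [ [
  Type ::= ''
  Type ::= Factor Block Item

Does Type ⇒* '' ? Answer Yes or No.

Type has an ''-production, so Type ⇒ ''.

Yes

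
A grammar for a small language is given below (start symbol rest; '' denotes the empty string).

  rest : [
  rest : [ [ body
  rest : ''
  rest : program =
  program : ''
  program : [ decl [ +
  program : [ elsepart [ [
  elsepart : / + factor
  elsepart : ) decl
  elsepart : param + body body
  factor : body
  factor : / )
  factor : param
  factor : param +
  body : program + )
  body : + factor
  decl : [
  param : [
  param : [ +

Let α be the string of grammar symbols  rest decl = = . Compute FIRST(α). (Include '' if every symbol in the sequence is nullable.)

Add FIRST(rest)\{''} = { =, [ }; rest is nullable, continue.
Add FIRST(decl) = { [ }; decl is not nullable, stop.

{ =, [ }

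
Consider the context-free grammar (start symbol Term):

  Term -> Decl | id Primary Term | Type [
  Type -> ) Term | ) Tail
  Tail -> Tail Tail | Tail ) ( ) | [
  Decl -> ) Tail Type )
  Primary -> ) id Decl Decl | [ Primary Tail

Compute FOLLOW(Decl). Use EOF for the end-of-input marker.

In Term -> Decl: Decl is at the end, add FOLLOW(Term) = { EOF, ), [ }.
In Primary -> ) id Decl Decl: add FIRST(Decl) = { ) }.
In Primary -> ) id Decl Decl: Decl is at the end, add FOLLOW(Primary) = { ), [, id }.
Union: FOLLOW(Decl) = { EOF, ), [, id }.

{ EOF, ), [, id }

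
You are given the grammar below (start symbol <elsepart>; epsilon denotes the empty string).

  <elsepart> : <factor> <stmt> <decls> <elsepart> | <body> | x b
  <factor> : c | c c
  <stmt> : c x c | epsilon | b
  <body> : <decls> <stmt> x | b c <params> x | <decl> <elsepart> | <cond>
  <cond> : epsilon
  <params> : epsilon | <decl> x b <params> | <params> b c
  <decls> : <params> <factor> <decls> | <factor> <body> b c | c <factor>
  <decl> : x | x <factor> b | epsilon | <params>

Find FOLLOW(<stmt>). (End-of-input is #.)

In <elsepart> : <factor> <stmt> <decls> <elsepart>: add FIRST(<decls> <elsepart>) = { b, c, x }.
In <body> : <decls> <stmt> x: add FIRST(x) = { x }.
Union: FOLLOW(<stmt>) = { b, c, x }.

{ b, c, x }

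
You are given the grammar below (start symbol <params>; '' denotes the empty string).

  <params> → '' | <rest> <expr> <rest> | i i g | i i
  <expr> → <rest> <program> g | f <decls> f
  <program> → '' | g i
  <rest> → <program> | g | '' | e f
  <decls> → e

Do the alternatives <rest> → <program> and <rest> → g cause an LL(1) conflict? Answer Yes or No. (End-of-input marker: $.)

Yes

FIRST(<program>) = { g, '' } and FIRST(g) = { g }.
Both contain g, so the two alternatives are not disjoint — LL(1) conflict.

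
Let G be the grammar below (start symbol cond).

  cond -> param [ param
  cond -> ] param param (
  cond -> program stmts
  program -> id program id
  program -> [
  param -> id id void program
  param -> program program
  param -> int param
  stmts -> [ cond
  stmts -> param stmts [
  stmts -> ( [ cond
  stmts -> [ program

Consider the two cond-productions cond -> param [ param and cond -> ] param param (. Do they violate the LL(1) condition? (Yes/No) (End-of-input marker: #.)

FIRST(param [ param) = { [, id, int } and FIRST(] param param () = { ] }.
The FIRST sets are disjoint and neither alternative is nullable — no conflict.

No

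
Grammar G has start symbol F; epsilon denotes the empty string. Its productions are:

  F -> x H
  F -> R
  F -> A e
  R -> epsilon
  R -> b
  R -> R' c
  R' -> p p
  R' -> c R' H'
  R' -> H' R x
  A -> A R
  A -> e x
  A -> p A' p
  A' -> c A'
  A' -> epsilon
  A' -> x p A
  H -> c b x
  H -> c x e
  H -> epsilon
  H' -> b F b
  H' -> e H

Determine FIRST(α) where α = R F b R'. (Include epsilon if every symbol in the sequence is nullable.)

Add FIRST(R)\{epsilon} = { b, c, e, p }; R is nullable, continue.
Add FIRST(F)\{epsilon} = { b, c, e, p, x }; F is nullable, continue.
b is a terminal; add {b} and stop.

{ b, c, e, p, x }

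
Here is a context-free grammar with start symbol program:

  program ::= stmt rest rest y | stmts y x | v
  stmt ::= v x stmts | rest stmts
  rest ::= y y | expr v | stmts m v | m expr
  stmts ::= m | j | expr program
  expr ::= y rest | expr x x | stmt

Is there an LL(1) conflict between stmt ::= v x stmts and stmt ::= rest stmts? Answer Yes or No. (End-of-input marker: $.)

FIRST(v x stmts) = { v } and FIRST(rest stmts) = { j, m, v, y }.
Both contain v, so the two alternatives are not disjoint — LL(1) conflict.

Yes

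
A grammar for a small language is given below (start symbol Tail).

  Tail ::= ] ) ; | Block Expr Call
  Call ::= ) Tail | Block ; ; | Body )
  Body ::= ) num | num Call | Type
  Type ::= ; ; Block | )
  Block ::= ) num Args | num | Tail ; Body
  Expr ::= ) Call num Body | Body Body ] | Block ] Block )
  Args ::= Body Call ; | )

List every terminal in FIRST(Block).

{ ), ], num }

Block ::= ) num Args contributes {)}.
Block ::= num contributes {num}.
From Block ::= Tail ; Body: add FIRST(Tail) = { ), ], num }.
Union: FIRST(Block) = { ), ], num }.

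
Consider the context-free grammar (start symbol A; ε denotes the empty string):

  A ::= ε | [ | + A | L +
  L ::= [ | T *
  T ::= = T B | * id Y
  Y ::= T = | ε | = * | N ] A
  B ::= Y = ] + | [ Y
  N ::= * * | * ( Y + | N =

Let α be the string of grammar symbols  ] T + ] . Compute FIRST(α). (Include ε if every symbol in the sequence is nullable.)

{ ] }

] is a terminal; add {]} and stop.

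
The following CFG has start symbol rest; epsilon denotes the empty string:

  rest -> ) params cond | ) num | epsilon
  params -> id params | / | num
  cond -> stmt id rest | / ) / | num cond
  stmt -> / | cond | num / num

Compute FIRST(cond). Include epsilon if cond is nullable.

{ /, num }

From cond -> stmt id rest: add FIRST(stmt) = { /, num }.
cond -> / ) / contributes {/}.
cond -> num cond contributes {num}.
Union: FIRST(cond) = { /, num }.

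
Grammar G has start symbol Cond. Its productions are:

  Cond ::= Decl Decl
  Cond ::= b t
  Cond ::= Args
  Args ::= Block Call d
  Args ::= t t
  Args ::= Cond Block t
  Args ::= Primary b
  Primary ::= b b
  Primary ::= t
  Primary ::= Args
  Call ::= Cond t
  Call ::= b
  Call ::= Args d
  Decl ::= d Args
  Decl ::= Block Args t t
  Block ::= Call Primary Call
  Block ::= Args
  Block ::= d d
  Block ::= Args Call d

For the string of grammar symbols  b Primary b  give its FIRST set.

b is a terminal; add {b} and stop.

{ b }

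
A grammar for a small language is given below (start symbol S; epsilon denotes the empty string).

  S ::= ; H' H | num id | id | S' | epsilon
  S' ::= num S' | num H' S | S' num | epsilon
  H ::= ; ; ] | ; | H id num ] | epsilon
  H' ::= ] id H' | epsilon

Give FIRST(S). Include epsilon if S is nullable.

S ::= ; H' H contributes {;}.
S ::= num id contributes {num}.
S ::= id contributes {id}.
From S ::= S': add FIRST(S') = { num, epsilon } (including epsilon since S' is nullable).
S ::= epsilon contributes epsilon.
Union: FIRST(S) = { ;, id, num, epsilon }.

{ ;, id, num, epsilon }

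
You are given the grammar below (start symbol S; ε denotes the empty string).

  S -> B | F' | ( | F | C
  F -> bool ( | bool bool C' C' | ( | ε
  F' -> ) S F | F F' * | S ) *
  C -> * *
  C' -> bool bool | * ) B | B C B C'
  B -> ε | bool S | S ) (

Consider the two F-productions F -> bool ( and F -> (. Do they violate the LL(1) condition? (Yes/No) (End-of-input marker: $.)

FIRST(bool () = { bool } and FIRST(() = { ( }.
The FIRST sets are disjoint and neither alternative is nullable — no conflict.

No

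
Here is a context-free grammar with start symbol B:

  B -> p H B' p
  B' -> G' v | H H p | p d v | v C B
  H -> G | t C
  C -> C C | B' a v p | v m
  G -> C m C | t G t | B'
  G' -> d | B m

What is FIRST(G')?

G' -> d contributes {d}.
From G' -> B m: add FIRST(B) = { p }.
Union: FIRST(G') = { d, p }.

{ d, p }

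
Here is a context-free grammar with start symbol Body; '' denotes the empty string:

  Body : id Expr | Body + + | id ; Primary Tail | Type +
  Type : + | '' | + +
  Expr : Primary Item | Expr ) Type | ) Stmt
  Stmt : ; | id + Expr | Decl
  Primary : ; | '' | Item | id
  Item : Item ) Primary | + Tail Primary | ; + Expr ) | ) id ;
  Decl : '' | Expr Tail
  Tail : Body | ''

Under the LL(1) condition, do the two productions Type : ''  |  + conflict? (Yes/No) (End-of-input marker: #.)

Yes

FIRST('') = { '' } and FIRST(+) = { + }.
The first alternative is nullable and FOLLOW(Type) = { #, ), +, ;, id } shares + with FIRST of the second — conflict.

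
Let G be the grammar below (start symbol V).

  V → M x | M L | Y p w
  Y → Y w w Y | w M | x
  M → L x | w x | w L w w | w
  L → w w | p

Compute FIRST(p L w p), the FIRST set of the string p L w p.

p is a terminal; add {p} and stop.

{ p }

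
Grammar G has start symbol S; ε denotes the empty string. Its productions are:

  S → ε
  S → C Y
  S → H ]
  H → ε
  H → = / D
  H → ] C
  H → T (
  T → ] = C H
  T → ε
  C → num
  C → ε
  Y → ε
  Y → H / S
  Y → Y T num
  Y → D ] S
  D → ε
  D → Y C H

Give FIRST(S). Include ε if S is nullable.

{ (, /, =, ], num, ε }

S → ε contributes ε.
From S → C Y: C, Y nullable, take FIRST(C) ∪ FIRST(Y) = { (, /, =, ], num }; also ε since the whole RHS is nullable.
From S → H ]: H nullable, take FIRST(H) ∪ {]} = { (, =, ] }.
Union: FIRST(S) = { (, /, =, ], num, ε }.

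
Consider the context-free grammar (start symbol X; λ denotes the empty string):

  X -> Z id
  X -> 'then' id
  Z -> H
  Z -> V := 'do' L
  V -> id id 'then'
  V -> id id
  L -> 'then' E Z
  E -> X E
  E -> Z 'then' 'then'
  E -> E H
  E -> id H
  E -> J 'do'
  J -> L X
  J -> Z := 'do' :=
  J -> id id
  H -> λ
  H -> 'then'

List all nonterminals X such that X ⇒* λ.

{ H, Z }

Directly nullable (have an λ-production): H.
Z -> H with every symbol nullable, so Z is nullable.
No other nonterminal has a production whose RHS symbols are all nullable.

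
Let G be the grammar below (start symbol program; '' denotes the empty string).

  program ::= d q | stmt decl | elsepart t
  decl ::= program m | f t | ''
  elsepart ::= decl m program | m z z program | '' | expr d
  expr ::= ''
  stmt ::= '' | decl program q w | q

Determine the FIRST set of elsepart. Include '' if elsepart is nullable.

{ d, f, m, q, t, '' }

From elsepart ::= decl m program: decl nullable, take FIRST(decl) ∪ {m} = { d, f, m, q, t }.
elsepart ::= m z z program contributes {m}.
elsepart ::= '' contributes ''.
From elsepart ::= expr d: expr nullable, take FIRST(expr) ∪ {d} = { d }.
Union: FIRST(elsepart) = { d, f, m, q, t, '' }.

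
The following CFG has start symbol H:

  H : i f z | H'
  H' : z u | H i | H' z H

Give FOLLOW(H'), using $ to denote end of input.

{ $, i, z }

In H : H': H' is at the end, add FOLLOW(H) = { $, i, z }.
In H' : H' z H: add FIRST(z H) = { z }.
Union: FOLLOW(H') = { $, i, z }.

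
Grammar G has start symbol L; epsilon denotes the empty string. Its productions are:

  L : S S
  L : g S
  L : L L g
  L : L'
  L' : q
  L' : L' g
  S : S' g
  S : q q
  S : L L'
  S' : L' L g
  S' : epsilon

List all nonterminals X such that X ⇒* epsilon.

Directly nullable (have an epsilon-production): S'.
No other nonterminal has a production whose RHS symbols are all nullable.

{ S' }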